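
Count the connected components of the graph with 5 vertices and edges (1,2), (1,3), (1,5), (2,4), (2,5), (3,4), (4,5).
1 (components: {1, 2, 3, 4, 5})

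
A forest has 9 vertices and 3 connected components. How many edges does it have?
6 (Each of the 3 component trees on V_i vertices has V_i - 1 edges; summing gives V - C = 9 - 3 = 6)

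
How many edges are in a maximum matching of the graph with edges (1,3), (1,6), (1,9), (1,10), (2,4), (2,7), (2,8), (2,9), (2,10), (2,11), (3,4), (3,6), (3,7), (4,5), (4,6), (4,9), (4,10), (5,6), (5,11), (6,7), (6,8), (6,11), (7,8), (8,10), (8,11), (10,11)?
5 (matching: (1,10), (2,9), (4,5), (6,11), (7,8); upper bound floor(n/2) = floor(11/2) = 5)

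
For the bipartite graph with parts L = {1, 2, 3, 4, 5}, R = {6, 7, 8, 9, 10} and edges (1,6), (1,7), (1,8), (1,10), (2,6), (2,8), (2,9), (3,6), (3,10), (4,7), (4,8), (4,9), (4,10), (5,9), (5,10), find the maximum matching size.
5 (matching: (1,10), (2,8), (3,6), (4,7), (5,9); upper bound min(|L|,|R|) = min(5,5) = 5)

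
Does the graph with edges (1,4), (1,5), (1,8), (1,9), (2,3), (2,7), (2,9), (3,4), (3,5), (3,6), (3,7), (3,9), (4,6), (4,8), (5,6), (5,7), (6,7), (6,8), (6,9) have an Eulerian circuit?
No (2 vertices have odd degree: {2, 8}; Eulerian circuit requires 0)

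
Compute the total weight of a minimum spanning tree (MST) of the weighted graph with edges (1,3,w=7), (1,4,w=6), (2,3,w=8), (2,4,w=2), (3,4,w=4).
12 (MST edges: (1,4,w=6), (2,4,w=2), (3,4,w=4); sum of weights 6 + 2 + 4 = 12)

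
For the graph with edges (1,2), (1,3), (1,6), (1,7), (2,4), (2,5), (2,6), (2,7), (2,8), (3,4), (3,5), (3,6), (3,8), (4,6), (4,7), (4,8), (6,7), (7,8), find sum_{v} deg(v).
36 (handshake: sum of degrees = 2|E| = 2 x 18 = 36)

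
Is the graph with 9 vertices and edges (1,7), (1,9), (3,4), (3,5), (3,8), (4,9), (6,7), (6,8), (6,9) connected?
No, it has 2 components: {1, 3, 4, 5, 6, 7, 8, 9}, {2}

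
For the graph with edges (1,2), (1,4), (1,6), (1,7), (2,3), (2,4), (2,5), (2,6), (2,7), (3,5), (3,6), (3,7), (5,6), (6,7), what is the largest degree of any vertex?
6 (attained at vertex 2)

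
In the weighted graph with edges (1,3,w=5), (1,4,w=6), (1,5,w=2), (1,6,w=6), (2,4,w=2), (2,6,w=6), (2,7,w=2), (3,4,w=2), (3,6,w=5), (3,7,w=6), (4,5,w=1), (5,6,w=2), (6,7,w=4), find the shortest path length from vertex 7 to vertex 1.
7 (path: 7 -> 2 -> 4 -> 5 -> 1; weights 2 + 2 + 1 + 2 = 7)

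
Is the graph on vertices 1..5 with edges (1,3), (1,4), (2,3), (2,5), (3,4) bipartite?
No (odd cycle of length 3: 3 -> 1 -> 4 -> 3)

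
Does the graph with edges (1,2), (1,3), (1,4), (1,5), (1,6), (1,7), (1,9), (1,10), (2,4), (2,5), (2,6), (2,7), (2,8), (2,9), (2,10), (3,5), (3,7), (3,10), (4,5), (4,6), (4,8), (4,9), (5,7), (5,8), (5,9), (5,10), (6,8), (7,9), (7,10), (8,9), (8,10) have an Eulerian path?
Yes — and in fact it has an Eulerian circuit (the graph is connected and all 10 vertices have even degree)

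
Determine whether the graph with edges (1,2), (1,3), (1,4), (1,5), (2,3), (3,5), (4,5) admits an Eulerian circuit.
No (2 vertices have odd degree: {3, 5}; Eulerian circuit requires 0)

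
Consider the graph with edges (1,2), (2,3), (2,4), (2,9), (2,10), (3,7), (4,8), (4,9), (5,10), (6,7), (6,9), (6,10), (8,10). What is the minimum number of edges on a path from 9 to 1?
2 (path: 9 -> 2 -> 1, 2 edges)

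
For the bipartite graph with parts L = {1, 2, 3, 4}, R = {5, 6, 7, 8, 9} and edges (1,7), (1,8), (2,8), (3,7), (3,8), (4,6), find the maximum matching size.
3 (matching: (1,8), (3,7), (4,6); upper bound min(|L|,|R|) = min(4,5) = 4)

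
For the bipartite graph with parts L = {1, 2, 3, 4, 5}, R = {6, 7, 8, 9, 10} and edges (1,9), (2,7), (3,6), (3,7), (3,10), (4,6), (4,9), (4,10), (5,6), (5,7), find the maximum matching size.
4 (matching: (1,9), (2,7), (3,10), (4,6); upper bound min(|L|,|R|) = min(5,5) = 5)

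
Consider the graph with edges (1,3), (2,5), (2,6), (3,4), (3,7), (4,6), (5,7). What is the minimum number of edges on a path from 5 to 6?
2 (path: 5 -> 2 -> 6, 2 edges)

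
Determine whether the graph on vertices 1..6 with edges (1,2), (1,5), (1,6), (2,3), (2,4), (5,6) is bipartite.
No (odd cycle of length 3: 5 -> 1 -> 6 -> 5)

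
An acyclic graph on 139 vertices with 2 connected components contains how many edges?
137 (Each of the 2 component trees on V_i vertices has V_i - 1 edges; summing gives V - C = 139 - 2 = 137)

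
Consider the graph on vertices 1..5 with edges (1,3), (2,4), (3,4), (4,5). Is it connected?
Yes (BFS from 1 visits [1, 3, 4, 2, 5] — all 5 vertices reached)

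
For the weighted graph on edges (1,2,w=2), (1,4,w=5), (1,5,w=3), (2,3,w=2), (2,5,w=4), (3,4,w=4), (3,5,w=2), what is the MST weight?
10 (MST edges: (1,2,w=2), (2,3,w=2), (3,4,w=4), (3,5,w=2); sum of weights 2 + 2 + 4 + 2 = 10)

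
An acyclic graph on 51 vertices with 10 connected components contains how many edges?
41 (Each of the 10 component trees on V_i vertices has V_i - 1 edges; summing gives V - C = 51 - 10 = 41)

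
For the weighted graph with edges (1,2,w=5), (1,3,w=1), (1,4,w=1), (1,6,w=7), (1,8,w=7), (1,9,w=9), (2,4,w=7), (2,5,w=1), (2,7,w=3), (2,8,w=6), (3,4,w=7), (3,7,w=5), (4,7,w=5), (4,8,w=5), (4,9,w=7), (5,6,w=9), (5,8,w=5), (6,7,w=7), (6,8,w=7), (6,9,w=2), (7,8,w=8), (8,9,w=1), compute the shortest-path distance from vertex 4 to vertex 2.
6 (path: 4 -> 1 -> 2; weights 1 + 5 = 6)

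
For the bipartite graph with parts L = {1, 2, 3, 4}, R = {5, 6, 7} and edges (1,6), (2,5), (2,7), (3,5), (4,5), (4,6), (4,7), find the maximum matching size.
3 (matching: (1,6), (2,7), (3,5); upper bound min(|L|,|R|) = min(4,3) = 3)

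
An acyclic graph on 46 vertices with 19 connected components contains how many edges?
27 (Each of the 19 component trees on V_i vertices has V_i - 1 edges; summing gives V - C = 46 - 19 = 27)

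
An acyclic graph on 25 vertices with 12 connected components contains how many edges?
13 (Each of the 12 component trees on V_i vertices has V_i - 1 edges; summing gives V - C = 25 - 12 = 13)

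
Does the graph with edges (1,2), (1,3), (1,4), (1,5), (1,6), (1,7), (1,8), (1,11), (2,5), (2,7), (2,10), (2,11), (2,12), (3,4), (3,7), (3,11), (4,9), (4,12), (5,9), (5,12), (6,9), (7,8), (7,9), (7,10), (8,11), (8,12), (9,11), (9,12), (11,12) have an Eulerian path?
Yes — and in fact it has an Eulerian circuit (the graph is connected and all 12 vertices have even degree)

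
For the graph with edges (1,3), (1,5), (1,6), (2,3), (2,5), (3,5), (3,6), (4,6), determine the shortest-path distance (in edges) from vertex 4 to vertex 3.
2 (path: 4 -> 6 -> 3, 2 edges)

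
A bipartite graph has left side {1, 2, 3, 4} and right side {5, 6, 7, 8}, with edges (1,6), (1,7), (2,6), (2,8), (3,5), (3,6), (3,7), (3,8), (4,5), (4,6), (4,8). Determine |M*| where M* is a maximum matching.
4 (matching: (1,7), (2,8), (3,6), (4,5); upper bound min(|L|,|R|) = min(4,4) = 4)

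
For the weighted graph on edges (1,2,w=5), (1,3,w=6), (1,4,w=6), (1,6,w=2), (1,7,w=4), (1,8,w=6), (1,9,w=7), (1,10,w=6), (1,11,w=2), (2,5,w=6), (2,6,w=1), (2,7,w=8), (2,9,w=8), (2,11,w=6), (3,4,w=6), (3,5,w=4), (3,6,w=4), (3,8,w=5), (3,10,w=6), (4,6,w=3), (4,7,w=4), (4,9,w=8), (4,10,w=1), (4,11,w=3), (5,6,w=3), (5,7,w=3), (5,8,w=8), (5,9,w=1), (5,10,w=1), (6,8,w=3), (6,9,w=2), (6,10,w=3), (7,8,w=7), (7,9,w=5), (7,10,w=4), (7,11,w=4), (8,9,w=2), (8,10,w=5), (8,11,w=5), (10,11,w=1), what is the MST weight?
18 (MST edges: (1,6,w=2), (1,11,w=2), (2,6,w=1), (3,5,w=4), (4,10,w=1), (5,7,w=3), (5,9,w=1), (5,10,w=1), (8,9,w=2), (10,11,w=1); sum of weights 2 + 2 + 1 + 4 + 1 + 3 + 1 + 1 + 2 + 1 = 18)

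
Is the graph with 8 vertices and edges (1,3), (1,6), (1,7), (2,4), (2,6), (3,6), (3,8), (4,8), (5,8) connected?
Yes (BFS from 1 visits [1, 3, 6, 7, 8, 2, 4, 5] — all 8 vertices reached)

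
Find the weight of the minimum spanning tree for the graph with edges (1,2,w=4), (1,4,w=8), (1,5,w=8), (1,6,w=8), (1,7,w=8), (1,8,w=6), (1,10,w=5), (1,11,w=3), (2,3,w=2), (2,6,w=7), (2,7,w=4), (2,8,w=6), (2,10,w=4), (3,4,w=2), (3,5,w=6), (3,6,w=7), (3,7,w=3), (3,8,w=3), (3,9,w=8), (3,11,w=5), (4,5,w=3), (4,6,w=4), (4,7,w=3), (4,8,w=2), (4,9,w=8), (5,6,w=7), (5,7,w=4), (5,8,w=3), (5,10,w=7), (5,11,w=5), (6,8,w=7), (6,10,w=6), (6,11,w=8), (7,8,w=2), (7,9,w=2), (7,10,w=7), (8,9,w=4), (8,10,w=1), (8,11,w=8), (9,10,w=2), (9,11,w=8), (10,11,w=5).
25 (MST edges: (1,2,w=4), (1,11,w=3), (2,3,w=2), (3,4,w=2), (4,5,w=3), (4,6,w=4), (4,8,w=2), (7,8,w=2), (7,9,w=2), (8,10,w=1); sum of weights 4 + 3 + 2 + 2 + 3 + 4 + 2 + 2 + 2 + 1 = 25)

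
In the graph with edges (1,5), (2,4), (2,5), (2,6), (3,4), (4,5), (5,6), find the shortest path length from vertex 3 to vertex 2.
2 (path: 3 -> 4 -> 2, 2 edges)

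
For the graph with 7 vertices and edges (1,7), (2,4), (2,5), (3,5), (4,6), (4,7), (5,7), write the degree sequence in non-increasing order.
[3, 3, 3, 2, 1, 1, 1] (degrees: deg(1)=1, deg(2)=2, deg(3)=1, deg(4)=3, deg(5)=3, deg(6)=1, deg(7)=3)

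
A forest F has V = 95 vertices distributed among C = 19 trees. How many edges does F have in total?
76 (Each of the 19 component trees on V_i vertices has V_i - 1 edges; summing gives V - C = 95 - 19 = 76)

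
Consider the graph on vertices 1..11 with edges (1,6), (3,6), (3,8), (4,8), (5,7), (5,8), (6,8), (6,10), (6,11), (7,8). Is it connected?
No, it has 3 components: {1, 3, 4, 5, 6, 7, 8, 10, 11}, {2}, {9}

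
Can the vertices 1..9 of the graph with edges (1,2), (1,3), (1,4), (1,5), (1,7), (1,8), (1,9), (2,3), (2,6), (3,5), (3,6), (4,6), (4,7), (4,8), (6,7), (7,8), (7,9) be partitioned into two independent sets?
No (odd cycle of length 3: 7 -> 1 -> 4 -> 7)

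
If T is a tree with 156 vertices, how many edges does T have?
155 (A tree on V vertices has V - 1 edges, so 156 - 1 = 155)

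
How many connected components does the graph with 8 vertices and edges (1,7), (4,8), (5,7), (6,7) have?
4 (components: {1, 5, 6, 7}, {2}, {3}, {4, 8})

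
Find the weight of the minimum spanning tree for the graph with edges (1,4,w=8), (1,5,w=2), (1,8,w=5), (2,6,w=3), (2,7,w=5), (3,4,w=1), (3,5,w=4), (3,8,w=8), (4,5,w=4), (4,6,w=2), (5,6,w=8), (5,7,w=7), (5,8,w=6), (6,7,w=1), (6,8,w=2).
15 (MST edges: (1,5,w=2), (2,6,w=3), (3,4,w=1), (3,5,w=4), (4,6,w=2), (6,7,w=1), (6,8,w=2); sum of weights 2 + 3 + 1 + 4 + 2 + 1 + 2 = 15)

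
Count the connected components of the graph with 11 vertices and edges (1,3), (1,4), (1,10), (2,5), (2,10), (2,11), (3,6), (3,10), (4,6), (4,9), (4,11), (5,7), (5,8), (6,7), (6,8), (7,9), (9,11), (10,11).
1 (components: {1, 2, 3, 4, 5, 6, 7, 8, 9, 10, 11})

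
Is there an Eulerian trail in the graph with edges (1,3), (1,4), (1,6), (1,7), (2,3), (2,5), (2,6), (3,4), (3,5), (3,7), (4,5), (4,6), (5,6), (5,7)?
No (4 vertices have odd degree: {2, 3, 5, 7}; Eulerian path requires 0 or 2)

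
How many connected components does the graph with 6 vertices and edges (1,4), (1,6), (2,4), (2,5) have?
2 (components: {1, 2, 4, 5, 6}, {3})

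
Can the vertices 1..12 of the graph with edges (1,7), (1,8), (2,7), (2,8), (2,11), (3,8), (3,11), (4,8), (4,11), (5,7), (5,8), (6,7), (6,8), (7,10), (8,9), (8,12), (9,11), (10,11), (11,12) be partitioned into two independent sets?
Yes. Partition: {1, 2, 3, 4, 5, 6, 9, 10, 12}, {7, 8, 11}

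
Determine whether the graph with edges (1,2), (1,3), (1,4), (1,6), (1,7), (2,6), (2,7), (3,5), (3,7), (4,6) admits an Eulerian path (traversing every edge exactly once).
No (6 vertices have odd degree: {1, 2, 3, 5, 6, 7}; Eulerian path requires 0 or 2)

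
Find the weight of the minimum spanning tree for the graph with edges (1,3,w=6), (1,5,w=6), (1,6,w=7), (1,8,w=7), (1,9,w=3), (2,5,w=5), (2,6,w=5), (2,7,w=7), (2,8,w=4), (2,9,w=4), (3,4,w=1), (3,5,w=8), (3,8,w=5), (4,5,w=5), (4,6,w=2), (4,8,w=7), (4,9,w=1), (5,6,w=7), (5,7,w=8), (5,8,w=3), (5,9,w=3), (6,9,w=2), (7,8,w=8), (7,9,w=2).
19 (MST edges: (1,9,w=3), (2,9,w=4), (3,4,w=1), (4,6,w=2), (4,9,w=1), (5,8,w=3), (5,9,w=3), (7,9,w=2); sum of weights 3 + 4 + 1 + 2 + 1 + 3 + 3 + 2 = 19)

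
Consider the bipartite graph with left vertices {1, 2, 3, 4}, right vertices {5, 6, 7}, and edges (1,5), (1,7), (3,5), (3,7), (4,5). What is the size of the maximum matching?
2 (matching: (1,7), (3,5); upper bound min(|L|,|R|) = min(4,3) = 3)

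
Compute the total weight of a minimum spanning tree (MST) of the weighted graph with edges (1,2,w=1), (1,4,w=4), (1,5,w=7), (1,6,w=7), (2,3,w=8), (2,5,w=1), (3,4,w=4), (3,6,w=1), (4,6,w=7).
11 (MST edges: (1,2,w=1), (1,4,w=4), (2,5,w=1), (3,4,w=4), (3,6,w=1); sum of weights 1 + 4 + 1 + 4 + 1 = 11)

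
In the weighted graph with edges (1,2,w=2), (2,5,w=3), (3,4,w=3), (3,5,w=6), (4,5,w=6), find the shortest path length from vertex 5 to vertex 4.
6 (path: 5 -> 4; weights 6 = 6)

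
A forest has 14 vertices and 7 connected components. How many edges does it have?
7 (Each of the 7 component trees on V_i vertices has V_i - 1 edges; summing gives V - C = 14 - 7 = 7)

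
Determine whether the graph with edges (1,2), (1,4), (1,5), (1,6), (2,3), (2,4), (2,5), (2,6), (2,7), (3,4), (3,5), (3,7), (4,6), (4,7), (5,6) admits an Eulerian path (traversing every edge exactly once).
Yes (the graph is connected and exactly 2 vertices have odd degree: {4, 7}; any Eulerian path must start and end at those)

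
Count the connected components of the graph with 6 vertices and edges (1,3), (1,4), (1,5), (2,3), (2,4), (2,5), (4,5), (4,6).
1 (components: {1, 2, 3, 4, 5, 6})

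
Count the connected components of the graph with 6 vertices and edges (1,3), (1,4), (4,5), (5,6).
2 (components: {1, 3, 4, 5, 6}, {2})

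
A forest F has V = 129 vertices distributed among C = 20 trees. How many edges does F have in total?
109 (Each of the 20 component trees on V_i vertices has V_i - 1 edges; summing gives V - C = 129 - 20 = 109)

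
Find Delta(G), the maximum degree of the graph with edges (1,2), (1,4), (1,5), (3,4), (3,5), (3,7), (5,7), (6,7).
3 (attained at vertices 1, 3, 5, 7)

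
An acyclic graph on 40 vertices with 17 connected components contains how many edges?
23 (Each of the 17 component trees on V_i vertices has V_i - 1 edges; summing gives V - C = 40 - 17 = 23)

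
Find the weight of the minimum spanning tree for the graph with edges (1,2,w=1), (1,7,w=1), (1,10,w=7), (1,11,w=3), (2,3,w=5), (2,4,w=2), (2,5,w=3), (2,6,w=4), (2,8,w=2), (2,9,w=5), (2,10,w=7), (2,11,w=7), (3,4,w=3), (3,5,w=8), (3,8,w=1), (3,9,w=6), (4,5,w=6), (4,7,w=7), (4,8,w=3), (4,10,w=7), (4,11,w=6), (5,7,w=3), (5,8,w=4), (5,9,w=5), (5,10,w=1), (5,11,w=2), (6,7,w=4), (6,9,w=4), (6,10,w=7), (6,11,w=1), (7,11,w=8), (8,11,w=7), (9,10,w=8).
18 (MST edges: (1,2,w=1), (1,7,w=1), (1,11,w=3), (2,4,w=2), (2,8,w=2), (3,8,w=1), (5,10,w=1), (5,11,w=2), (6,9,w=4), (6,11,w=1); sum of weights 1 + 1 + 3 + 2 + 2 + 1 + 1 + 2 + 4 + 1 = 18)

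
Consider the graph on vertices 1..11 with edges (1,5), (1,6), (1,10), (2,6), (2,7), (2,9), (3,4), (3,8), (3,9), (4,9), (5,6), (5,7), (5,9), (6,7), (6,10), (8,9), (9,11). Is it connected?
Yes (BFS from 1 visits [1, 5, 6, 10, 7, 9, 2, 3, 4, 8, 11] — all 11 vertices reached)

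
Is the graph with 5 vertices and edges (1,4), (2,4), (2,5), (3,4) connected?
Yes (BFS from 1 visits [1, 4, 2, 3, 5] — all 5 vertices reached)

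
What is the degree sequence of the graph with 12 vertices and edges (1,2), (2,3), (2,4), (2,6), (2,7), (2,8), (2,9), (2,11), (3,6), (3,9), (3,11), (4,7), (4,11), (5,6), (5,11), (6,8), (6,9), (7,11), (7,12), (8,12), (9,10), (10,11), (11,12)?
[8, 7, 5, 4, 4, 4, 3, 3, 3, 2, 2, 1] (degrees: deg(1)=1, deg(2)=8, deg(3)=4, deg(4)=3, deg(5)=2, deg(6)=5, deg(7)=4, deg(8)=3, deg(9)=4, deg(10)=2, deg(11)=7, deg(12)=3)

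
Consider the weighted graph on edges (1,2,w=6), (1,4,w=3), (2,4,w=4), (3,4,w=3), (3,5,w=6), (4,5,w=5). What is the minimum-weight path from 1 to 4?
3 (path: 1 -> 4; weights 3 = 3)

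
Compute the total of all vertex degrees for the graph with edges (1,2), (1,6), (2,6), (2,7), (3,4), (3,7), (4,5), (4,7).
16 (handshake: sum of degrees = 2|E| = 2 x 8 = 16)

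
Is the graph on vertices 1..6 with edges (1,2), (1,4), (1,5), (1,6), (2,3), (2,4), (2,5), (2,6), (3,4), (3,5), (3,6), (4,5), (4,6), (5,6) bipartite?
No (odd cycle of length 3: 6 -> 1 -> 4 -> 6)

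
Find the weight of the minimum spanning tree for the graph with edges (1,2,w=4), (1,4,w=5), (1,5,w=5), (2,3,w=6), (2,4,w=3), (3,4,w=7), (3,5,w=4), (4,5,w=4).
15 (MST edges: (1,2,w=4), (2,4,w=3), (3,5,w=4), (4,5,w=4); sum of weights 4 + 3 + 4 + 4 = 15)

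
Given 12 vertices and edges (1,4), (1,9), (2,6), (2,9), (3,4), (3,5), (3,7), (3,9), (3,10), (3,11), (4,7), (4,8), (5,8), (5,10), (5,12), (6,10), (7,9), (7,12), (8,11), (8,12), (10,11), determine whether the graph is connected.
Yes (BFS from 1 visits [1, 4, 9, 3, 7, 8, 2, 5, 10, 11, 12, 6] — all 12 vertices reached)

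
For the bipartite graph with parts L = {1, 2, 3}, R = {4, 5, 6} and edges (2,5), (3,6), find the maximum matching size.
2 (matching: (2,5), (3,6); upper bound min(|L|,|R|) = min(3,3) = 3)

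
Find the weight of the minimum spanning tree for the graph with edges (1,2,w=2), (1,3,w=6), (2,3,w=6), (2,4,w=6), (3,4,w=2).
10 (MST edges: (1,2,w=2), (1,3,w=6), (3,4,w=2); sum of weights 2 + 6 + 2 = 10)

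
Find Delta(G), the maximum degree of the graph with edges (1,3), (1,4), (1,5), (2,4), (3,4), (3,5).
3 (attained at vertices 1, 3, 4)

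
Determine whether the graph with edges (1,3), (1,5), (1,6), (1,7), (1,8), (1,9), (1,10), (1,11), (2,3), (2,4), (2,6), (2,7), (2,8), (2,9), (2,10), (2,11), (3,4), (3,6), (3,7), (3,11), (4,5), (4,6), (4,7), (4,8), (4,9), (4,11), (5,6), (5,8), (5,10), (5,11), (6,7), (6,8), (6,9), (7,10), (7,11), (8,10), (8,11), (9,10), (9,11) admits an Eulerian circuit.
No (2 vertices have odd degree: {7, 8}; Eulerian circuit requires 0)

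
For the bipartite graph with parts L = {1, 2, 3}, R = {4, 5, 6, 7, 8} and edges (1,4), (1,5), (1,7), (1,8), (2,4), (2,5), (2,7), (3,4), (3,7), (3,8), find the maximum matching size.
3 (matching: (1,8), (2,5), (3,7); upper bound min(|L|,|R|) = min(3,5) = 3)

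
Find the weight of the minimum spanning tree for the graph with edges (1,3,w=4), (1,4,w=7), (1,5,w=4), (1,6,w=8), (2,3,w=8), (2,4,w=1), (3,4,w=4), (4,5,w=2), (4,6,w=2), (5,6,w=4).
13 (MST edges: (1,3,w=4), (1,5,w=4), (2,4,w=1), (4,5,w=2), (4,6,w=2); sum of weights 4 + 4 + 1 + 2 + 2 = 13)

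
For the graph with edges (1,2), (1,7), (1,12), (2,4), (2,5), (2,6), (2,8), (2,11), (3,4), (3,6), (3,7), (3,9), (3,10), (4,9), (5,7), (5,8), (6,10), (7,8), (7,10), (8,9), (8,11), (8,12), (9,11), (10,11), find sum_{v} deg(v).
48 (handshake: sum of degrees = 2|E| = 2 x 24 = 48)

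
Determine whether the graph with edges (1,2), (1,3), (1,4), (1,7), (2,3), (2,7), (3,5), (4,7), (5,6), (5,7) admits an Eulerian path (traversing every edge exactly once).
No (4 vertices have odd degree: {2, 3, 5, 6}; Eulerian path requires 0 or 2)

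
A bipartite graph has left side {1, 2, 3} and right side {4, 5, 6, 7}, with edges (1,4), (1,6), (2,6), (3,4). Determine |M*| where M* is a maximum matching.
2 (matching: (1,6), (3,4); upper bound min(|L|,|R|) = min(3,4) = 3)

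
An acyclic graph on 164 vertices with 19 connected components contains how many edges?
145 (Each of the 19 component trees on V_i vertices has V_i - 1 edges; summing gives V - C = 164 - 19 = 145)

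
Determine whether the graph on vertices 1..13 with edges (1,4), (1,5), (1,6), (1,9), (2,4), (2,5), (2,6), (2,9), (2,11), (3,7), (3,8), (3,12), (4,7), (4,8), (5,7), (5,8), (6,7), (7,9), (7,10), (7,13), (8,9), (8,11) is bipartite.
Yes. Partition: {1, 2, 7, 8, 12}, {3, 4, 5, 6, 9, 10, 11, 13}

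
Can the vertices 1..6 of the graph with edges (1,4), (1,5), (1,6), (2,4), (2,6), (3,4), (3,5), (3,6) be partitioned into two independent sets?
Yes. Partition: {1, 2, 3}, {4, 5, 6}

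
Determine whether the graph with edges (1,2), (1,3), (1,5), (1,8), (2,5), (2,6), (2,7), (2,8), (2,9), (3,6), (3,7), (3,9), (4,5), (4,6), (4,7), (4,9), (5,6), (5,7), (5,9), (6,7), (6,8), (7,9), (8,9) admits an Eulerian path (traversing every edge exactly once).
Yes — and in fact it has an Eulerian circuit (the graph is connected and all 9 vertices have even degree)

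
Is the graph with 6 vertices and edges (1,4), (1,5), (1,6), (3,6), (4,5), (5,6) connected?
No, it has 2 components: {1, 3, 4, 5, 6}, {2}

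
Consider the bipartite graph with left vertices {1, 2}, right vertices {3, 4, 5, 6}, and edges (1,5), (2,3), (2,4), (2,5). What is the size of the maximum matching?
2 (matching: (1,5), (2,4); upper bound min(|L|,|R|) = min(2,4) = 2)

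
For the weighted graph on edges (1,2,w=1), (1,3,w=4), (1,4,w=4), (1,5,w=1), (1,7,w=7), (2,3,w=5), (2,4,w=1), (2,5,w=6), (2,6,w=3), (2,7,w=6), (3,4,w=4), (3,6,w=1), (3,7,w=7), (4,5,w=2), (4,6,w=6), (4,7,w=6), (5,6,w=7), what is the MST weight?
13 (MST edges: (1,2,w=1), (1,5,w=1), (2,4,w=1), (2,6,w=3), (2,7,w=6), (3,6,w=1); sum of weights 1 + 1 + 1 + 3 + 6 + 1 = 13)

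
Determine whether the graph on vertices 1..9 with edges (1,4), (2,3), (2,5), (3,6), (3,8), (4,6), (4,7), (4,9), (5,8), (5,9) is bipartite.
Yes. Partition: {1, 2, 6, 7, 8, 9}, {3, 4, 5}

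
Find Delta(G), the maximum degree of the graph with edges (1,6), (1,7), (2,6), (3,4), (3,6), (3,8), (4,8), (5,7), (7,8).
3 (attained at vertices 3, 6, 7, 8)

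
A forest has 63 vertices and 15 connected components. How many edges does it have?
48 (Each of the 15 component trees on V_i vertices has V_i - 1 edges; summing gives V - C = 63 - 15 = 48)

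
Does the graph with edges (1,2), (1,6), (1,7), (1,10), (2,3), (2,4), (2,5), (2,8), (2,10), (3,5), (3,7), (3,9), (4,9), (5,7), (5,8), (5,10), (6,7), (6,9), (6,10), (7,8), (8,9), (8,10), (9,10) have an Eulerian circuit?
No (4 vertices have odd degree: {5, 7, 8, 9}; Eulerian circuit requires 0)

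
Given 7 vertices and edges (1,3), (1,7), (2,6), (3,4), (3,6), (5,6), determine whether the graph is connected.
Yes (BFS from 1 visits [1, 3, 7, 4, 6, 2, 5] — all 7 vertices reached)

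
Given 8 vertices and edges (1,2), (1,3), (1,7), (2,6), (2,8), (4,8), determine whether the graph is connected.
No, it has 2 components: {1, 2, 3, 4, 6, 7, 8}, {5}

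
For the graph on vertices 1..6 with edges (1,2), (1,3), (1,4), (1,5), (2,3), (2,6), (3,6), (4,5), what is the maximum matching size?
3 (matching: (1,2), (3,6), (4,5); upper bound floor(n/2) = floor(6/2) = 3)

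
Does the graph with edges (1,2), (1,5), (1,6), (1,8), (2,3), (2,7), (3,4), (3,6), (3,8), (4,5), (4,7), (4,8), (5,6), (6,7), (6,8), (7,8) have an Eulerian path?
No (4 vertices have odd degree: {2, 5, 6, 8}; Eulerian path requires 0 or 2)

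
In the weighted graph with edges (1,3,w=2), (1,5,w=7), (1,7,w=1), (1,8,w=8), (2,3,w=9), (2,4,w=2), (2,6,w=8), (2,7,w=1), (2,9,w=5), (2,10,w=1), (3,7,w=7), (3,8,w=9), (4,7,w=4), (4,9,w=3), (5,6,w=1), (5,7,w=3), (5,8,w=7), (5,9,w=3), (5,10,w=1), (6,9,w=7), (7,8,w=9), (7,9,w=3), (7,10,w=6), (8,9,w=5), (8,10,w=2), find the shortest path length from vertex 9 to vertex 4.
3 (path: 9 -> 4; weights 3 = 3)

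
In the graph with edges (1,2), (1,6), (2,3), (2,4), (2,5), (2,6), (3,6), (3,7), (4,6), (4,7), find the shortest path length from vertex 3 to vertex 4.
2 (path: 3 -> 2 -> 4, 2 edges)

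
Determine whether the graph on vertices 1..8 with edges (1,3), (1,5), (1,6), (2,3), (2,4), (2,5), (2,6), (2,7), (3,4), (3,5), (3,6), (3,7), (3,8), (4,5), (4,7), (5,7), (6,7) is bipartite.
No (odd cycle of length 3: 3 -> 1 -> 5 -> 3)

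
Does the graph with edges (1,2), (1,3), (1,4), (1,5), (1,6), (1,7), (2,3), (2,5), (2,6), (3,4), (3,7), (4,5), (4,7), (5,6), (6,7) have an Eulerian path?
Yes — and in fact it has an Eulerian circuit (the graph is connected and all 7 vertices have even degree)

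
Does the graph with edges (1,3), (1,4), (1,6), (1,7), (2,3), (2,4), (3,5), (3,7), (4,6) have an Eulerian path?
Yes (the graph is connected and exactly 2 vertices have odd degree: {4, 5}; any Eulerian path must start and end at those)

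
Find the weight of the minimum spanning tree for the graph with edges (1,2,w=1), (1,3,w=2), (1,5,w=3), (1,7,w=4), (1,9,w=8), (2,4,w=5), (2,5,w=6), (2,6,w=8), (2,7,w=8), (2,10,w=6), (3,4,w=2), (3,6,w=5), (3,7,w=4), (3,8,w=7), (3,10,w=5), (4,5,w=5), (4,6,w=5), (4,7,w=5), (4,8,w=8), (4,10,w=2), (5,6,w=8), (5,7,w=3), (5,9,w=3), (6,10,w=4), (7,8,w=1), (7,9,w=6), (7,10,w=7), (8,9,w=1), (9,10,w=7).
19 (MST edges: (1,2,w=1), (1,3,w=2), (1,5,w=3), (3,4,w=2), (4,10,w=2), (5,7,w=3), (6,10,w=4), (7,8,w=1), (8,9,w=1); sum of weights 1 + 2 + 3 + 2 + 2 + 3 + 4 + 1 + 1 = 19)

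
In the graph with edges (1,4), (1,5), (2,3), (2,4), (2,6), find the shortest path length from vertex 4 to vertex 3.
2 (path: 4 -> 2 -> 3, 2 edges)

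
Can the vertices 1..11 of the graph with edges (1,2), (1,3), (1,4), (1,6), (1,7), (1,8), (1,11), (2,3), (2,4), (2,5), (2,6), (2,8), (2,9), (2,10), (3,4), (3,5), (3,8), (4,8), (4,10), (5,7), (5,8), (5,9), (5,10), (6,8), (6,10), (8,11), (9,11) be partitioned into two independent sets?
No (odd cycle of length 3: 3 -> 1 -> 2 -> 3)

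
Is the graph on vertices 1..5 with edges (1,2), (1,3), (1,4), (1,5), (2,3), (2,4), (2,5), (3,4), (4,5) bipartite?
No (odd cycle of length 3: 5 -> 1 -> 4 -> 5)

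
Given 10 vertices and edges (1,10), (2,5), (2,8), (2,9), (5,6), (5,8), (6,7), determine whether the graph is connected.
No, it has 4 components: {1, 10}, {2, 5, 6, 7, 8, 9}, {3}, {4}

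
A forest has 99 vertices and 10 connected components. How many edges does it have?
89 (Each of the 10 component trees on V_i vertices has V_i - 1 edges; summing gives V - C = 99 - 10 = 89)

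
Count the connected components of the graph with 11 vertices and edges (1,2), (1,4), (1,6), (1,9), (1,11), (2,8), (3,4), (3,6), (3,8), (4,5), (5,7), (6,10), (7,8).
1 (components: {1, 2, 3, 4, 5, 6, 7, 8, 9, 10, 11})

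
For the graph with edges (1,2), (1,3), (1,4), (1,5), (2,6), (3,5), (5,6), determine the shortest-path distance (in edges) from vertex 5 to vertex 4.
2 (path: 5 -> 1 -> 4, 2 edges)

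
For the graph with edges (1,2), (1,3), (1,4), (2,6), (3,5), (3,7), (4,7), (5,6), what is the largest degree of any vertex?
3 (attained at vertices 1, 3)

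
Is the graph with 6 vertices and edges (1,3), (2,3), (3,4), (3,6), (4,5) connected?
Yes (BFS from 1 visits [1, 3, 2, 4, 6, 5] — all 6 vertices reached)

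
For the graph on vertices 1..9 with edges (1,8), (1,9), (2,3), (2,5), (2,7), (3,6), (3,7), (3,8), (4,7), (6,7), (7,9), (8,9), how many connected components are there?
1 (components: {1, 2, 3, 4, 5, 6, 7, 8, 9})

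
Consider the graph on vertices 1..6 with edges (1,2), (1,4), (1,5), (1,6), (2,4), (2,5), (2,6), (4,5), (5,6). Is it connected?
No, it has 2 components: {1, 2, 4, 5, 6}, {3}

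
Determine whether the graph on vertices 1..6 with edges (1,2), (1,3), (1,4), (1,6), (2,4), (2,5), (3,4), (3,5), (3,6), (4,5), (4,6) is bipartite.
No (odd cycle of length 3: 4 -> 1 -> 2 -> 4)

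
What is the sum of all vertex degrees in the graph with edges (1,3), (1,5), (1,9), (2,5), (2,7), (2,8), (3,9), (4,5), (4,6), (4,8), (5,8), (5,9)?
24 (handshake: sum of degrees = 2|E| = 2 x 12 = 24)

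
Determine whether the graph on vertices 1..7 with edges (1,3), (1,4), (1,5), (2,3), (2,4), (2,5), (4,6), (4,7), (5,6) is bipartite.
Yes. Partition: {1, 2, 6, 7}, {3, 4, 5}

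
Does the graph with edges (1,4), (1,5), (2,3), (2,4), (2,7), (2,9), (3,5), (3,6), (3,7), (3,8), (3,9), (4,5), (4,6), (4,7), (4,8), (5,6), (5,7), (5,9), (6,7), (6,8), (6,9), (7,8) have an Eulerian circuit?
Yes (the graph is connected and all 9 vertices have even degree)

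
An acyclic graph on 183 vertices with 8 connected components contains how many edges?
175 (Each of the 8 component trees on V_i vertices has V_i - 1 edges; summing gives V - C = 183 - 8 = 175)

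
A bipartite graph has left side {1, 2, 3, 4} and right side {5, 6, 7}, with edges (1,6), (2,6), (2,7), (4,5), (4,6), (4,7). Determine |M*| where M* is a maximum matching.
3 (matching: (1,6), (2,7), (4,5); upper bound min(|L|,|R|) = min(4,3) = 3)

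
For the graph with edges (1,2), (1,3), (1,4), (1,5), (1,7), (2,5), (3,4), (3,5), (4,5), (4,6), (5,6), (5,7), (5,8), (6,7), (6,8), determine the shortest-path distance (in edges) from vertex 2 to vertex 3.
2 (path: 2 -> 1 -> 3, 2 edges)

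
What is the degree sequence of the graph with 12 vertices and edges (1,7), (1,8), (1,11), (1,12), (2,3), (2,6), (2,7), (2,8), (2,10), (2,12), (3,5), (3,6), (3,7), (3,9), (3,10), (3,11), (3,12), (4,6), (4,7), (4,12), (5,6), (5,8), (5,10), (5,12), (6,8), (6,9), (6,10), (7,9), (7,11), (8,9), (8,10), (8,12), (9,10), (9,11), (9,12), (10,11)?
[8, 7, 7, 7, 7, 7, 6, 6, 5, 5, 4, 3] (degrees: deg(1)=4, deg(2)=6, deg(3)=8, deg(4)=3, deg(5)=5, deg(6)=7, deg(7)=6, deg(8)=7, deg(9)=7, deg(10)=7, deg(11)=5, deg(12)=7)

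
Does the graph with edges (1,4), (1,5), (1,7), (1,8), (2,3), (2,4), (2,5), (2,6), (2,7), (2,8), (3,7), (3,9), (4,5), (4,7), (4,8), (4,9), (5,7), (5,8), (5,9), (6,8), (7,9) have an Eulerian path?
Yes (the graph is connected and exactly 2 vertices have odd degree: {3, 8}; any Eulerian path must start and end at those)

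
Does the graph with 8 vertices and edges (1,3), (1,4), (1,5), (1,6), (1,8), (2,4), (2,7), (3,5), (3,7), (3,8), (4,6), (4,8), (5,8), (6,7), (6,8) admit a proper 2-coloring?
No (odd cycle of length 3: 6 -> 1 -> 4 -> 6)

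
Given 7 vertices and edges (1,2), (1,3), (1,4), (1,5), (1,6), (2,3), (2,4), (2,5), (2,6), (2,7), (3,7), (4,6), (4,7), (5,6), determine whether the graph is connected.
Yes (BFS from 1 visits [1, 2, 3, 4, 5, 6, 7] — all 7 vertices reached)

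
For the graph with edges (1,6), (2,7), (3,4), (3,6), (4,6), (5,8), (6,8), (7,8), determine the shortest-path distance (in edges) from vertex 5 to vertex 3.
3 (path: 5 -> 8 -> 6 -> 3, 3 edges)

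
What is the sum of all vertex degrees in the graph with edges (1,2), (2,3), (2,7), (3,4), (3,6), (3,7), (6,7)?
14 (handshake: sum of degrees = 2|E| = 2 x 7 = 14)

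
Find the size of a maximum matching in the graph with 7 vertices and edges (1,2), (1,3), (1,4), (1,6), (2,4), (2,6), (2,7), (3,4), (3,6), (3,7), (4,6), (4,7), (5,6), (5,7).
3 (matching: (2,6), (3,4), (5,7); upper bound floor(n/2) = floor(7/2) = 3)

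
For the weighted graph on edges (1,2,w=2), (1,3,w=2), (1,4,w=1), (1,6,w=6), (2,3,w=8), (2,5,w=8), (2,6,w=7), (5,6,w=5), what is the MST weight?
16 (MST edges: (1,2,w=2), (1,3,w=2), (1,4,w=1), (1,6,w=6), (5,6,w=5); sum of weights 2 + 2 + 1 + 6 + 5 = 16)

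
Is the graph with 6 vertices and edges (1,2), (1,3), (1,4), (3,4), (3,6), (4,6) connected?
No, it has 2 components: {1, 2, 3, 4, 6}, {5}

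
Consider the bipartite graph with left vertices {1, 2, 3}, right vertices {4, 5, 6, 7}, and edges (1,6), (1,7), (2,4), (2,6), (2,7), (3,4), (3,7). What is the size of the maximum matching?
3 (matching: (1,7), (2,6), (3,4); upper bound min(|L|,|R|) = min(3,4) = 3)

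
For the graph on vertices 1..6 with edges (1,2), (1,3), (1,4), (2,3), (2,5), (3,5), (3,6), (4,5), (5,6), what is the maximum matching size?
3 (matching: (1,4), (2,3), (5,6); upper bound floor(n/2) = floor(6/2) = 3)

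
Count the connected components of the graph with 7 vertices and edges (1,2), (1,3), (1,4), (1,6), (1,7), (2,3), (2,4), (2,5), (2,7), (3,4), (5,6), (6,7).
1 (components: {1, 2, 3, 4, 5, 6, 7})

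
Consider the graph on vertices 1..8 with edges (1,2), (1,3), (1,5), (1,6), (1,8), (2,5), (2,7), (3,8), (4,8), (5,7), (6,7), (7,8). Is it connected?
Yes (BFS from 1 visits [1, 2, 3, 5, 6, 8, 7, 4] — all 8 vertices reached)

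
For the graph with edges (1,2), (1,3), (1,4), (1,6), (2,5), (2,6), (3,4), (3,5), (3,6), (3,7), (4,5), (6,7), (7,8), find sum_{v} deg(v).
26 (handshake: sum of degrees = 2|E| = 2 x 13 = 26)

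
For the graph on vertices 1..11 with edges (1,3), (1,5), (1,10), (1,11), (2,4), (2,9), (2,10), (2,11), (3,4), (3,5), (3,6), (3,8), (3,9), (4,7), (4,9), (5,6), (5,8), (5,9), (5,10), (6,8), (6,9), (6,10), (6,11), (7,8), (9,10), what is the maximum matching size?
5 (matching: (1,5), (3,8), (4,7), (6,11), (9,10); upper bound floor(n/2) = floor(11/2) = 5)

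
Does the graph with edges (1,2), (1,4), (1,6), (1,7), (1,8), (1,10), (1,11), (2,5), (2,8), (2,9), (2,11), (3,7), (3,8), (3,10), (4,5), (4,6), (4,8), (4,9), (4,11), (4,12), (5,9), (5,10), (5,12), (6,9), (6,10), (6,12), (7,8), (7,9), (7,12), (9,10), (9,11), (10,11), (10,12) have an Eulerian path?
No (12 vertices have odd degree: {1, 2, 3, 4, 5, 6, 7, 8, 9, 10, 11, 12}; Eulerian path requires 0 or 2)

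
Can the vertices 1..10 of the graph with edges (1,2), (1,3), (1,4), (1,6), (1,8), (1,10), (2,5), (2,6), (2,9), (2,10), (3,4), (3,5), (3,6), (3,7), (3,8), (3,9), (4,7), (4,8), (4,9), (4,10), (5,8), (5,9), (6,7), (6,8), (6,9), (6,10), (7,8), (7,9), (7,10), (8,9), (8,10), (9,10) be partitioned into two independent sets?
No (odd cycle of length 3: 4 -> 1 -> 3 -> 4)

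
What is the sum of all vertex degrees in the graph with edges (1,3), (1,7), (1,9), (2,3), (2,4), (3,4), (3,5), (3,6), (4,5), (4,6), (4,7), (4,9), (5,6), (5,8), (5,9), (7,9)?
32 (handshake: sum of degrees = 2|E| = 2 x 16 = 32)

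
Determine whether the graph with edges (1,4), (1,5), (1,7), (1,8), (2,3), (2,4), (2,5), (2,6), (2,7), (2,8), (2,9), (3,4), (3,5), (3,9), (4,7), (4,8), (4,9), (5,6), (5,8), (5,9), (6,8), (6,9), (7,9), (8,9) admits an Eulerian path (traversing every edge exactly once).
Yes (the graph is connected and exactly 2 vertices have odd degree: {2, 9}; any Eulerian path must start and end at those)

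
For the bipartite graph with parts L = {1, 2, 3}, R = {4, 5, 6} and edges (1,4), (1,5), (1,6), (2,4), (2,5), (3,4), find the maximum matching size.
3 (matching: (1,6), (2,5), (3,4); upper bound min(|L|,|R|) = min(3,3) = 3)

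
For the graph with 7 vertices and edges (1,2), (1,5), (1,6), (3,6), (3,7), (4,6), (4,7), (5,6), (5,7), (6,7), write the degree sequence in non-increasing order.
[5, 4, 3, 3, 2, 2, 1] (degrees: deg(1)=3, deg(2)=1, deg(3)=2, deg(4)=2, deg(5)=3, deg(6)=5, deg(7)=4)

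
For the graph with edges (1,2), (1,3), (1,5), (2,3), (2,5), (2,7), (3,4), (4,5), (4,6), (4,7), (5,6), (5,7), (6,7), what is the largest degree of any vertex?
5 (attained at vertex 5)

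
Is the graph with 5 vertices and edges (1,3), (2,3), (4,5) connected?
No, it has 2 components: {1, 2, 3}, {4, 5}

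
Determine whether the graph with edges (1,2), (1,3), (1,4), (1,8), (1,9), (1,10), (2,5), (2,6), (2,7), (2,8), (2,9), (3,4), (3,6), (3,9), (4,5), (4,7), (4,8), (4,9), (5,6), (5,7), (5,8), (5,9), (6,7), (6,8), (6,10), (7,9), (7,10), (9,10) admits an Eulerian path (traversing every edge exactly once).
Yes (the graph is connected and exactly 2 vertices have odd degree: {8, 9}; any Eulerian path must start and end at those)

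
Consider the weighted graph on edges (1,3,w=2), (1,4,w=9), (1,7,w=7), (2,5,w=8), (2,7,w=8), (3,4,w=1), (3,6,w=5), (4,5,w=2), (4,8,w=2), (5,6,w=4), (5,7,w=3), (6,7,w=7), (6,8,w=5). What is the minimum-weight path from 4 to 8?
2 (path: 4 -> 8; weights 2 = 2)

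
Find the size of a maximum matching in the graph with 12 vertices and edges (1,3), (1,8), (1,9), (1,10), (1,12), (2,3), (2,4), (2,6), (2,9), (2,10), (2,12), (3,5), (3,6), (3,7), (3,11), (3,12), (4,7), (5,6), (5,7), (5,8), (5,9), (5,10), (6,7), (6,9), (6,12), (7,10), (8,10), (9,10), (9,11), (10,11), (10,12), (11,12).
6 (matching: (1,9), (2,6), (3,11), (4,7), (5,8), (10,12); upper bound floor(n/2) = floor(12/2) = 6)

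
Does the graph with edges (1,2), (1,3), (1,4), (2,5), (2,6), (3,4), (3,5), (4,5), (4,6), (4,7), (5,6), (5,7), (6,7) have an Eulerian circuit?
No (6 vertices have odd degree: {1, 2, 3, 4, 5, 7}; Eulerian circuit requires 0)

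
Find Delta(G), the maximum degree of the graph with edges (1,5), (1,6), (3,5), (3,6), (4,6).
3 (attained at vertex 6)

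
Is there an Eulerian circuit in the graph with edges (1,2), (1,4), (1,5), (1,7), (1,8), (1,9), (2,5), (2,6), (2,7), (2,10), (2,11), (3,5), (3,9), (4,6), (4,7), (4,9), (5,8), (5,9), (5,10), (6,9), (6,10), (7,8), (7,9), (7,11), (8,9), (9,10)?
Yes (the graph is connected and all 11 vertices have even degree)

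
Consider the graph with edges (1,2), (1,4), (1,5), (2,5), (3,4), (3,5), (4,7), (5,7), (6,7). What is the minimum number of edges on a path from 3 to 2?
2 (path: 3 -> 5 -> 2, 2 edges)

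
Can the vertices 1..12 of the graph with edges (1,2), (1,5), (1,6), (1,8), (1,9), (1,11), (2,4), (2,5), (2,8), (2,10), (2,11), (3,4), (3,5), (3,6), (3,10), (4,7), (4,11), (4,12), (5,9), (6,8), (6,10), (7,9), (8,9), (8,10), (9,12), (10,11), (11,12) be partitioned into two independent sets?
No (odd cycle of length 3: 2 -> 1 -> 5 -> 2)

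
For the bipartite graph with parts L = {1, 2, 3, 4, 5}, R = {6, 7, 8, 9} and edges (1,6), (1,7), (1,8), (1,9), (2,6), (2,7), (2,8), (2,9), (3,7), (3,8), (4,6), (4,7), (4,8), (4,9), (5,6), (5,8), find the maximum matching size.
4 (matching: (1,9), (2,8), (3,7), (4,6); upper bound min(|L|,|R|) = min(5,4) = 4)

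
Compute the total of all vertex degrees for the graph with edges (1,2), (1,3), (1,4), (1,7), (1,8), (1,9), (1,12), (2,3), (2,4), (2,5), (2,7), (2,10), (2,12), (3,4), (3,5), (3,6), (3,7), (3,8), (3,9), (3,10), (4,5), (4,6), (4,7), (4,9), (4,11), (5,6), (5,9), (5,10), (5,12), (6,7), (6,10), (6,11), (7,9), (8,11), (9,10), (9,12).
72 (handshake: sum of degrees = 2|E| = 2 x 36 = 72)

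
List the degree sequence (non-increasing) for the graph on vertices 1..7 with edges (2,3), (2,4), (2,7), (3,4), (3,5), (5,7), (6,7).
[3, 3, 3, 2, 2, 1, 0] (degrees: deg(1)=0, deg(2)=3, deg(3)=3, deg(4)=2, deg(5)=2, deg(6)=1, deg(7)=3)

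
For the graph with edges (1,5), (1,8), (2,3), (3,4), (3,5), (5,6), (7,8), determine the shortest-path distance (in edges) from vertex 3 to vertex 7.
4 (path: 3 -> 5 -> 1 -> 8 -> 7, 4 edges)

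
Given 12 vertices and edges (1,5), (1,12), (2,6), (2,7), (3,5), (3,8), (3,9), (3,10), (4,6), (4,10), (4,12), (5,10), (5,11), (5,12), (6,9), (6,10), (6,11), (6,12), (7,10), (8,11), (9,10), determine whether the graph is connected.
Yes (BFS from 1 visits [1, 5, 12, 3, 10, 11, 4, 6, 8, 9, 7, 2] — all 12 vertices reached)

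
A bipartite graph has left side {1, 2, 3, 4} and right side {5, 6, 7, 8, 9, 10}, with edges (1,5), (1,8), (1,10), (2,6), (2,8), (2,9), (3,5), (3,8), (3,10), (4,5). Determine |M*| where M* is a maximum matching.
4 (matching: (1,10), (2,9), (3,8), (4,5); upper bound min(|L|,|R|) = min(4,6) = 4)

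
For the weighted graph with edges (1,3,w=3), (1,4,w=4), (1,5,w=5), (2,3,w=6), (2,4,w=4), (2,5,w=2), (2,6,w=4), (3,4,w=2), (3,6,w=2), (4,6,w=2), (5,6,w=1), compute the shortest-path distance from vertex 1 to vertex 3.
3 (path: 1 -> 3; weights 3 = 3)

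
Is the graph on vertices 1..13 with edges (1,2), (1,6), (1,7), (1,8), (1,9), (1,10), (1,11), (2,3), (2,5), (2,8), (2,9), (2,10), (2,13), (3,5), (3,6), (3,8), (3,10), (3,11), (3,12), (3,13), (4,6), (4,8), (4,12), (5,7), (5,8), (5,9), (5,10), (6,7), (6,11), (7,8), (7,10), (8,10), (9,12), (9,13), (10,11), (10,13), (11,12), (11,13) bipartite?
No (odd cycle of length 3: 11 -> 1 -> 6 -> 11)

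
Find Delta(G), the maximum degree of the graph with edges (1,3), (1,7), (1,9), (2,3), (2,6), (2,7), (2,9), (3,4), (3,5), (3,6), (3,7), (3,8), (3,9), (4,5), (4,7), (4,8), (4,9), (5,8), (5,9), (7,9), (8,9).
8 (attained at vertex 3)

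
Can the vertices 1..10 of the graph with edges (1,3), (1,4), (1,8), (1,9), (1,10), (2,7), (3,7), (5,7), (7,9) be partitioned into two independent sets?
Yes. Partition: {1, 6, 7}, {2, 3, 4, 5, 8, 9, 10}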